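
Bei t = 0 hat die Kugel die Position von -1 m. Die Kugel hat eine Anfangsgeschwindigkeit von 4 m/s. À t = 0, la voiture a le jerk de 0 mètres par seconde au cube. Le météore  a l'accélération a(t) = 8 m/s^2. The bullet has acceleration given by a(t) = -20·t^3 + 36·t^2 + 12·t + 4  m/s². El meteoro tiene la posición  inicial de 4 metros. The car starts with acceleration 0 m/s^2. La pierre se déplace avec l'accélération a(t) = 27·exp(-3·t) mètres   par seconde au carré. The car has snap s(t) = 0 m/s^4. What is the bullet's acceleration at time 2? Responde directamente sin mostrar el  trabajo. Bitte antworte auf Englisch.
The acceleration at t = 2 is a = 12.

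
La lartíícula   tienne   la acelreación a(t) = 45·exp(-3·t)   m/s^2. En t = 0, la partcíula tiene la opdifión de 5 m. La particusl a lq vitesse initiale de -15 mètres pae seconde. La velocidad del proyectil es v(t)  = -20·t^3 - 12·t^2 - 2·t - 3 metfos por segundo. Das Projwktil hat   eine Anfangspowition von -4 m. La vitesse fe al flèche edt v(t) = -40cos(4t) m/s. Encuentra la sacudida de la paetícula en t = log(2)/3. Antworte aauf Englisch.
Starting from acceleration a(t) = 45·exp(-3·t), we take 1 derivative. Differentiating acceleration, we get jerk: j(t) = -135·exp(-3·t). From the given jerk equation j(t) = -135·exp(-3·t), we substitute t = log(2)/3 to get j = -135/2.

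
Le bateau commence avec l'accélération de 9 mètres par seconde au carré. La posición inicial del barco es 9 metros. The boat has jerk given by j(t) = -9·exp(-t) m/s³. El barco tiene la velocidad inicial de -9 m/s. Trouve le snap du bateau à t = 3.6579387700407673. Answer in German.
Um dies zu lösen, müssen wir 1 Ableitung unserer Gleichung für den Ruck j(t) = -9·exp(-t) nehmen. Die Ableitung von dem Ruck ergibt den Snap: s(t) = 9·exp(-t). Mit s(t) = 9·exp(-t) und Einsetzen von t = 3.6579387700407673, finden wir s = 0.232070472491038.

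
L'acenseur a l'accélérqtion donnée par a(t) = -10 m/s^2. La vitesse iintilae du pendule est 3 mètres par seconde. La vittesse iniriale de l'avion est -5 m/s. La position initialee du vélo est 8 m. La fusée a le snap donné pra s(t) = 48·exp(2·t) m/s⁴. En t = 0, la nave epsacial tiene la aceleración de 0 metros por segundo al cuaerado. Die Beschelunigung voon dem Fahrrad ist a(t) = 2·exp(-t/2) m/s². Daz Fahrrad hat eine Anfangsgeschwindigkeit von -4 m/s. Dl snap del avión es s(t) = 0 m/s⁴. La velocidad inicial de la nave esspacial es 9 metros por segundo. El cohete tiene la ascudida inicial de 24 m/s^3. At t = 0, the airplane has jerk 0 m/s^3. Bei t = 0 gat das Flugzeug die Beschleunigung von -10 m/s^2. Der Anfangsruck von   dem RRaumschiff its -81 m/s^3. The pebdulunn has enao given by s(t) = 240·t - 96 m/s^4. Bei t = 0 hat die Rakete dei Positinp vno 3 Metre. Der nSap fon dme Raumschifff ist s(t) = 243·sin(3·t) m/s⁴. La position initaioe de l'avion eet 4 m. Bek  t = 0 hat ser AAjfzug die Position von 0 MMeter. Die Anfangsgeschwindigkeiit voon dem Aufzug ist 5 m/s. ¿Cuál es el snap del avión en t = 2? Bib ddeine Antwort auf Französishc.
En utilisant s(t) = 0 et en substituant t = 2, nous trouvons s = 0.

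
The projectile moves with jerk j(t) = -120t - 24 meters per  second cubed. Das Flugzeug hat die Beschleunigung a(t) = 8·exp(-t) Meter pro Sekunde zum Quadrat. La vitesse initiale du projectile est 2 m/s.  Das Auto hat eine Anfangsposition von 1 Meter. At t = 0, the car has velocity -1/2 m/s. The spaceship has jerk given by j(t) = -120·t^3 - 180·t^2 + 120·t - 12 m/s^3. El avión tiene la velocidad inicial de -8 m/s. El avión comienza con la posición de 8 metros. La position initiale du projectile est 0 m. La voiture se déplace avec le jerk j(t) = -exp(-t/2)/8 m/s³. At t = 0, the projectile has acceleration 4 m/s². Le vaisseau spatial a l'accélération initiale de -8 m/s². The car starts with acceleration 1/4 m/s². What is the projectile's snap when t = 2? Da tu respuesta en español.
Para resolver esto, necesitamos tomar 1 derivada de nuestra ecuación de la sacudida j(t) = -120·t - 24. La derivada de la sacudida da el snap: s(t) = -120. Tenemos el snap s(t) = -120. Sustituyendo t = 2: s(2) = -120.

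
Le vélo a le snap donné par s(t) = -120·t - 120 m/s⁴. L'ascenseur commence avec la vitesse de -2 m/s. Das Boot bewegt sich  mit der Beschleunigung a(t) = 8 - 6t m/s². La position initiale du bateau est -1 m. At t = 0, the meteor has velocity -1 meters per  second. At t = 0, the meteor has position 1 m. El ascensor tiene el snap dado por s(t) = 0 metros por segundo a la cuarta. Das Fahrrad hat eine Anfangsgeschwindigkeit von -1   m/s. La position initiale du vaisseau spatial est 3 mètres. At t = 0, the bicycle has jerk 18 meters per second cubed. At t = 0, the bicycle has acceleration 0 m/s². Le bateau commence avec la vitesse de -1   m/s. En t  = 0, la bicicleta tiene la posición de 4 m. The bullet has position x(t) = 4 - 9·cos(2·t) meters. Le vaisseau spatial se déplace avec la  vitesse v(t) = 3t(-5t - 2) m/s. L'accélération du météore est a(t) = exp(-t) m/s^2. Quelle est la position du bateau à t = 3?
Nous devons intégrer notre équation de l'accélération a(t) = 8 - 6·t 2 fois. En intégrant l'accélération et en utilisant la condition initiale v(0) = -1, nous obtenons v(t) = -3·t^2 + 8·t - 1. En prenant ∫v(t)dt et en appliquant x(0) = -1, nous trouvons x(t) = -t^3 + 4·t^2 - t - 1. Nous avons la position x(t) = -t^3 + 4·t^2 - t - 1. En substituant t = 3: x(3) = 5.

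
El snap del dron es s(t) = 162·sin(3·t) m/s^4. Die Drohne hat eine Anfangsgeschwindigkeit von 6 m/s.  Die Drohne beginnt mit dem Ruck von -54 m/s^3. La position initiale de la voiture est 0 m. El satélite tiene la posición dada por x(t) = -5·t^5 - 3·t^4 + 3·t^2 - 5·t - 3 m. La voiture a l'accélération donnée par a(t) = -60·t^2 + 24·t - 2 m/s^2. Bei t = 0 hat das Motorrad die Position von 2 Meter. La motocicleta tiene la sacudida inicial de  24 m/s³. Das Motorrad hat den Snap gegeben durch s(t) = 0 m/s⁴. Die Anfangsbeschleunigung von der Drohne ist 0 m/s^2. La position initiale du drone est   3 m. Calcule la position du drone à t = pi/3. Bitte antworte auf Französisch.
Pour résoudre ceci, nous devons prendre 4 intégrales de notre équation du snap s(t) = 162·sin(3·t). En prenant ∫s(t)dt et en appliquant j(0) = -54, nous trouvons j(t) = -54·cos(3·t). L'intégrale du jerk est l'accélération. En utilisant a(0) = 0, nous obtenons a(t) = -18·sin(3·t). La primitive de l'accélération est la vitesse. En utilisant v(0) = 6, nous obtenons v(t) = 6·cos(3·t). La primitive de la vitesse est la position. En utilisant x(0) = 3, nous obtenons x(t) = 2·sin(3·t) + 3. En utilisant x(t) = 2·sin(3·t) + 3 et en substituant t = pi/3, nous trouvons x = 3.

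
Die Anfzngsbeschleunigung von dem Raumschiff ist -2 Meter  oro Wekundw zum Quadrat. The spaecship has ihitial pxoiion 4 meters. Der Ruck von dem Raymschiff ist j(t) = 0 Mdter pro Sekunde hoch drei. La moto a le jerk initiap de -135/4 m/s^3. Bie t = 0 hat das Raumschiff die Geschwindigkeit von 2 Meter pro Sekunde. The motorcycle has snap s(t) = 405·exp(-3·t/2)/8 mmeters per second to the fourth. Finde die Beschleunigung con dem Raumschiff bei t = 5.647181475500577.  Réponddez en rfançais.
Nous devons trouver l'intégrale de notre équation du jerk j(t) = 0 1 fois. La primitive du jerk, avec a(0) = -2, donne l'accélération: a(t) = -2. De l'équation de l'accélération a(t) = -2, nous substituons t = 5.647181475500577 pour obtenir a = -2.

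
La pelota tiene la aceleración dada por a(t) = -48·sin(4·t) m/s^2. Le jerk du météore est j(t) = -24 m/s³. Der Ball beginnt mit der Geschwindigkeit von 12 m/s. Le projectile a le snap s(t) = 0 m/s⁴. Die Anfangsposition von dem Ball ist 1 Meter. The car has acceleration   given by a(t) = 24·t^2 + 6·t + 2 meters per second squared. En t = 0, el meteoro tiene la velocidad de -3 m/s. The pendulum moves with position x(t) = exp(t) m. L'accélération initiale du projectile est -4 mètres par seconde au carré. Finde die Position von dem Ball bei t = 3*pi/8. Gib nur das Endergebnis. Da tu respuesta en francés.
À t = 3*pi/8, x = -2.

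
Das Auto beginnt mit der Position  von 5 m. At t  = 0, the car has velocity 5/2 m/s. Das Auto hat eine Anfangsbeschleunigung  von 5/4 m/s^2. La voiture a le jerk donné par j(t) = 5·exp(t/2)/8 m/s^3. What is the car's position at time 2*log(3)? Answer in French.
Nous devons trouver l'intégrale de notre équation du jerk j(t) = 5·exp(t/2)/8 3 fois. L'intégrale du jerk, avec a(0) = 5/4, donne l'accélération: a(t) = 5·exp(t/2)/4. La primitive de l'accélération, avec v(0) = 5/2, donne la vitesse: v(t) = 5·exp(t/2)/2. En intégrant la vitesse et en utilisant la condition initiale x(0) = 5, nous obtenons x(t) = 5·exp(t/2). Nous avons la position x(t) = 5·exp(t/2). En substituant t = 2*log(3): x(2*log(3)) = 15.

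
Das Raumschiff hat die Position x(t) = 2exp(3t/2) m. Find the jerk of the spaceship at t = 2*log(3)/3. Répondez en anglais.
Starting from position x(t) = 2·exp(3·t/2), we take 3 derivatives. The derivative of position gives velocity: v(t) = 3·exp(3·t/2). The derivative of velocity gives acceleration: a(t) = 9·exp(3·t/2)/2. Differentiating acceleration, we get jerk: j(t) = 27·exp(3·t/2)/4. We have jerk j(t) = 27·exp(3·t/2)/4. Substituting t = 2*log(3)/3: j(2*log(3)/3) = 81/4.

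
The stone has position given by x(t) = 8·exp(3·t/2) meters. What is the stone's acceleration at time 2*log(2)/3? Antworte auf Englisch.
To solve this, we need to take 2 derivatives of our position equation x(t) = 8·exp(3·t/2). Taking d/dt of x(t), we find v(t) = 12·exp(3·t/2). The derivative of velocity gives acceleration: a(t) = 18·exp(3·t/2). Using a(t) = 18·exp(3·t/2) and substituting t = 2*log(2)/3, we find a = 36.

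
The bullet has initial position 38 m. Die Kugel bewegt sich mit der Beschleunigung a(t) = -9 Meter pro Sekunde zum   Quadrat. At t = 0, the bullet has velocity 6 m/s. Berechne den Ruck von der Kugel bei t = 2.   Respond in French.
Nous devons dériver notre équation de l'accélération a(t) = -9 1 fois. En prenant d/dt de a(t), nous trouvons j(t) = 0. Nous avons le jerk j(t) = 0. En substituant t = 2: j(2) = 0.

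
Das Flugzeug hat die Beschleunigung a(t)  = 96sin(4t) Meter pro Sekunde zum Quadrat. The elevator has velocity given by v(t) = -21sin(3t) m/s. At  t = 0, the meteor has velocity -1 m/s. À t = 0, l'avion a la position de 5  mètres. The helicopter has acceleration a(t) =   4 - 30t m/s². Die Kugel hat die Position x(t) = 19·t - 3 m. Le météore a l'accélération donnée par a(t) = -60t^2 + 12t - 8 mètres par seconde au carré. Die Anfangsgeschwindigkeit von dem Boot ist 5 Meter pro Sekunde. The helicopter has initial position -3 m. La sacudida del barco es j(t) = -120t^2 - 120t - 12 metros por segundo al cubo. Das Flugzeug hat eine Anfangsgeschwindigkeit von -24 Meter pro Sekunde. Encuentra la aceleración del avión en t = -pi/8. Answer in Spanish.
Tenemos la aceleración a(t) = 96·sin(4·t). Sustituyendo t = -pi/8: a(-pi/8) = -96.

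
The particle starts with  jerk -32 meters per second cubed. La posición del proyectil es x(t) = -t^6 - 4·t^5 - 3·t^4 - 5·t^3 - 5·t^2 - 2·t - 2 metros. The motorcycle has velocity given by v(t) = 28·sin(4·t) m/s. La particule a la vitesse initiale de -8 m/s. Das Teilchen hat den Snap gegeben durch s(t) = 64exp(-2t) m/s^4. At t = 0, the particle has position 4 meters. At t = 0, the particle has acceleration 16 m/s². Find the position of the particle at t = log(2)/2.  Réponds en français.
Nous devons intégrer notre équation du snap s(t) = 64·exp(-2·t) 4 fois. En intégrant le snap et en utilisant la condition initiale j(0) = -32, nous obtenons j(t) = -32·exp(-2·t). En prenant ∫j(t)dt et en appliquant a(0) = 16, nous trouvons a(t) = 16·exp(-2·t). L'intégrale de l'accélération est la vitesse. En utilisant v(0) = -8, nous obtenons v(t) = -8·exp(-2·t). L'intégrale de la vitesse est la position. En utilisant x(0) = 4, nous obtenons x(t) = 4·exp(-2·t). Nous avons la position x(t) = 4·exp(-2·t). En substituant t = log(2)/2: x(log(2)/2) = 2.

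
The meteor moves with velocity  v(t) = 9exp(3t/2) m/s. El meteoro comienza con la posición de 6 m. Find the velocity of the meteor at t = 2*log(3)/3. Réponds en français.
Nous avons la vitesse v(t) = 9·exp(3·t/2). En substituant t = 2*log(3)/3: v(2*log(3)/3) = 27.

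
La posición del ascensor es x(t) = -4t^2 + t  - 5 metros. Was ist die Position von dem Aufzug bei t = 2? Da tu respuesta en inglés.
From the given position equation x(t) = -4·t^2 + t - 5, we substitute t = 2 to get x = -19.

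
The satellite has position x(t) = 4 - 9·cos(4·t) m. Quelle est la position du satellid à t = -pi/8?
En utilisant x(t) = 4 - 9·cos(4·t) et en substituant t = -pi/8, nous trouvons x = 4.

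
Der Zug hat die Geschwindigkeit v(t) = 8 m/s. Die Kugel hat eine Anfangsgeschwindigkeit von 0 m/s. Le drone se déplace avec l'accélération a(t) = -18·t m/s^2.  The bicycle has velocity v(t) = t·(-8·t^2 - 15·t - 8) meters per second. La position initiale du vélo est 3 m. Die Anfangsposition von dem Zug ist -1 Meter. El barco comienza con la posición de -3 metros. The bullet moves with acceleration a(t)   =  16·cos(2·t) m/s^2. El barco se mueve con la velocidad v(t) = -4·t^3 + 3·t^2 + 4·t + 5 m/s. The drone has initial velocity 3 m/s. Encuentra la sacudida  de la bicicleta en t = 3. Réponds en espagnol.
Para resolver esto, necesitamos tomar 2 derivadas de nuestra ecuación de la velocidad v(t) = t·(-8·t^2 - 15·t - 8). Tomando d/dt de v(t), encontramos a(t) = -8·t^2 + t·(-16·t - 15) - 15·t - 8. Derivando la aceleración, obtenemos la sacudida: j(t) = -48·t - 30. Usando j(t) = -48·t - 30 y sustituyendo t = 3, encontramos j = -174.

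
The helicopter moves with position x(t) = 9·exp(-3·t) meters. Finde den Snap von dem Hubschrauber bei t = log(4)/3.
Ausgehend von der Position x(t) = 9·exp(-3·t), nehmen wir 4 Ableitungen. Durch Ableiten von der Position erhalten wir die Geschwindigkeit: v(t) = -27·exp(-3·t). Die Ableitung von der Geschwindigkeit ergibt die Beschleunigung: a(t) = 81·exp(-3·t). Die Ableitung von der Beschleunigung ergibt den Ruck: j(t) = -243·exp(-3·t). Mit d/dt von j(t) finden wir s(t) = 729·exp(-3·t). Mit s(t) = 729·exp(-3·t) und Einsetzen von t = log(4)/3, finden wir s = 729/4.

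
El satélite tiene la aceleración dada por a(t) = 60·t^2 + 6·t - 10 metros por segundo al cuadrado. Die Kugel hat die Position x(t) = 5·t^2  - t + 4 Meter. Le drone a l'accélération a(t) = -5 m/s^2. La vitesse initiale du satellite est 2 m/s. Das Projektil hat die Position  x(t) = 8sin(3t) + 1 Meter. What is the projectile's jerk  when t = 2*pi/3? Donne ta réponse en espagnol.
Debemos derivar nuestra ecuación de la posición x(t) = 8·sin(3·t) + 1 3 veces. Derivando la posición, obtenemos la velocidad: v(t) = 24·cos(3·t). La derivada de la velocidad da la aceleración: a(t) = -72·sin(3·t). La derivada de la aceleración da la sacudida: j(t) = -216·cos(3·t). De la ecuación de la sacudida j(t) = -216·cos(3·t), sustituimos t = 2*pi/3 para obtener j = -216.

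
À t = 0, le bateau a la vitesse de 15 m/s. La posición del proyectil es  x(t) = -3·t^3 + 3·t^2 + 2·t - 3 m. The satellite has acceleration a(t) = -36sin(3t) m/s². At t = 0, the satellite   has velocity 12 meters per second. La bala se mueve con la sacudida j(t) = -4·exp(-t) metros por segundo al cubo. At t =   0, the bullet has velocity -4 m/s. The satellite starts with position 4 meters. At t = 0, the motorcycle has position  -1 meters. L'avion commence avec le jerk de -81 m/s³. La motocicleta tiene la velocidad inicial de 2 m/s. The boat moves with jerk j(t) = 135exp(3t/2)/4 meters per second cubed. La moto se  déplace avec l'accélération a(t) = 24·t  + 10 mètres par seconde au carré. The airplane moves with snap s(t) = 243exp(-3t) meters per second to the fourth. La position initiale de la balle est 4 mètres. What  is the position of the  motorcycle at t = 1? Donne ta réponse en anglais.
To solve this, we need to take 2 integrals of our acceleration equation a(t) = 24·t + 10. The antiderivative of acceleration, with v(0) = 2, gives velocity: v(t) = 12·t^2 + 10·t + 2. Taking ∫v(t)dt and applying x(0) = -1, we find x(t) = 4·t^3 + 5·t^2 + 2·t - 1. From the given position equation x(t) = 4·t^3 + 5·t^2 + 2·t - 1, we substitute t = 1 to get x = 10.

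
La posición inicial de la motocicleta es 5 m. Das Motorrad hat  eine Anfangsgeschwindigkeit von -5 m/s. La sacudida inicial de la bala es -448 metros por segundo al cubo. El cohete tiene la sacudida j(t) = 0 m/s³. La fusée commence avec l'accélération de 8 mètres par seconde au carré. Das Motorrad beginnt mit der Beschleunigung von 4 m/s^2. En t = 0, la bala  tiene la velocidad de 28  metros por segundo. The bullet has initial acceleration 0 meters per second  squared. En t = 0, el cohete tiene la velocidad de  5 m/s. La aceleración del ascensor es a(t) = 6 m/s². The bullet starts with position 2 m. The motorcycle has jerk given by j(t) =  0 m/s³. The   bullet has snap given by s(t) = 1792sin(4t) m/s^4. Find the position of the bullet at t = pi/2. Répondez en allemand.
Ausgehend von dem Snap s(t) = 1792·sin(4·t), nehmen wir 4 Stammfunktionen. Mit ∫s(t)dt und Anwendung von j(0) = -448, finden wir j(t) = -448·cos(4·t). Durch Integration von dem Ruck und Verwendung der Anfangsbedingung a(0) = 0, erhalten wir a(t) = -112·sin(4·t). Das Integral von der Beschleunigung, mit v(0) = 28, ergibt die Geschwindigkeit: v(t) = 28·cos(4·t). Das Integral von der Geschwindigkeit, mit x(0) = 2, ergibt die Position: x(t) = 7·sin(4·t) + 2. Aus der Gleichung für die Position x(t) = 7·sin(4·t) + 2, setzen wir t = pi/2 ein und erhalten x = 2.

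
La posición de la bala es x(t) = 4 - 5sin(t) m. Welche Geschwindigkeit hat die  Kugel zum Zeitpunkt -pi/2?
Um dies zu lösen, müssen wir 1 Ableitung unserer Gleichung für die Position x(t) = 4 - 5·sin(t) nehmen. Die Ableitung von der Position ergibt die Geschwindigkeit: v(t) = -5·cos(t). Aus der Gleichung für die Geschwindigkeit v(t) = -5·cos(t), setzen wir t = -pi/2 ein und erhalten v = 0.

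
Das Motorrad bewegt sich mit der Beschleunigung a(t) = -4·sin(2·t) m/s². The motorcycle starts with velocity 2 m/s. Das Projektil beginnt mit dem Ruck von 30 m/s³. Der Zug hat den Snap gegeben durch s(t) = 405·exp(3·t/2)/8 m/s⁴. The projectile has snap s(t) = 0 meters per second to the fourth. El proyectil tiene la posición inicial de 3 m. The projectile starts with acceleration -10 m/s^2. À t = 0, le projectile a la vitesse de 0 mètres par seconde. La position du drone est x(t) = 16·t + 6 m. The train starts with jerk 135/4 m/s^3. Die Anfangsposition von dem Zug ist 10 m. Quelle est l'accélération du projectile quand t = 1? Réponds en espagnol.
Partiendo del snap s(t) = 0, tomamos 2 integrales. La integral del snap es la sacudida. Usando j(0) = 30, obtenemos j(t) = 30. La integral de la sacudida, con a(0) = -10, da la aceleración: a(t) = 30·t - 10. Tenemos la aceleración a(t) = 30·t - 10. Sustituyendo t = 1: a(1) = 20.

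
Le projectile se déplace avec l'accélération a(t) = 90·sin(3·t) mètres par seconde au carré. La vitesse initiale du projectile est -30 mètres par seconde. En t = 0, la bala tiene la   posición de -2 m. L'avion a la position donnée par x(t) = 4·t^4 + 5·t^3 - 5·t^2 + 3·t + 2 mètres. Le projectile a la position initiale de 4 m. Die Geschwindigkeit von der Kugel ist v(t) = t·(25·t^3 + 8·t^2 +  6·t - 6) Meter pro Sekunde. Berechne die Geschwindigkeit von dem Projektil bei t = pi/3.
Wir müssen das Integral unserer Gleichung für die Beschleunigung a(t) = 90·sin(3·t) 1-mal finden. Das Integral von der Beschleunigung ist die Geschwindigkeit. Mit v(0) = -30 erhalten wir v(t) = -30·cos(3·t). Mit v(t) = -30·cos(3·t) und Einsetzen von t = pi/3, finden wir v = 30.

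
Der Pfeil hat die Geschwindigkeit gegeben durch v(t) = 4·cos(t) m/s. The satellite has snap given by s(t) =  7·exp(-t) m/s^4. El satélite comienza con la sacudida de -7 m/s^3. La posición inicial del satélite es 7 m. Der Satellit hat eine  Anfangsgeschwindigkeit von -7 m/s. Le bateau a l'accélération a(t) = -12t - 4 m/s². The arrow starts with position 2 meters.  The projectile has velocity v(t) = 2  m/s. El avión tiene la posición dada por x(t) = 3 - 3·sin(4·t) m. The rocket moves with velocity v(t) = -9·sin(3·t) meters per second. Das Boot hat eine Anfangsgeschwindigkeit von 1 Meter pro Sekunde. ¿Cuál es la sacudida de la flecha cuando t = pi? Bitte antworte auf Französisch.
En partant de la vitesse v(t) = 4·cos(t), nous prenons 2 dérivées. En dérivant la vitesse, nous obtenons l'accélération: a(t) = -4·sin(t). La dérivée de l'accélération donne le jerk: j(t) = -4·cos(t). Nous avons le jerk j(t) = -4·cos(t). En substituant t = pi: j(pi) = 4.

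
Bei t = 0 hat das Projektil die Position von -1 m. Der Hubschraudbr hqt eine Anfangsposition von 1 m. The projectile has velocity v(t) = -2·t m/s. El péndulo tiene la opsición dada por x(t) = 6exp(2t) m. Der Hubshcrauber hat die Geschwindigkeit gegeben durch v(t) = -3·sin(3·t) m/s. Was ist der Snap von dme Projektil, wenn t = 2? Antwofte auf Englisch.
To solve this, we need to take 3 derivatives of our velocity equation v(t) = -2·t. Differentiating velocity, we get acceleration: a(t) = -2. Differentiating acceleration, we get jerk: j(t) = 0. The derivative of jerk gives snap: s(t) = 0. Using s(t) = 0 and substituting t = 2, we find s = 0.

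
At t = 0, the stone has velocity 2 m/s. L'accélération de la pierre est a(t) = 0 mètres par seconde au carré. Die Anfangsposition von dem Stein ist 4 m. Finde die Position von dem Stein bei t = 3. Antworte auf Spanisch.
Debemos encontrar la integral de nuestra ecuación de la aceleración a(t) = 0 2 veces. La integral de la aceleración, con v(0) = 2, da la velocidad: v(t) = 2. La integral de la velocidad es la posición. Usando x(0) = 4, obtenemos x(t) = 2·t + 4. Tenemos la posición x(t) = 2·t + 4. Sustituyendo t = 3: x(3) = 10.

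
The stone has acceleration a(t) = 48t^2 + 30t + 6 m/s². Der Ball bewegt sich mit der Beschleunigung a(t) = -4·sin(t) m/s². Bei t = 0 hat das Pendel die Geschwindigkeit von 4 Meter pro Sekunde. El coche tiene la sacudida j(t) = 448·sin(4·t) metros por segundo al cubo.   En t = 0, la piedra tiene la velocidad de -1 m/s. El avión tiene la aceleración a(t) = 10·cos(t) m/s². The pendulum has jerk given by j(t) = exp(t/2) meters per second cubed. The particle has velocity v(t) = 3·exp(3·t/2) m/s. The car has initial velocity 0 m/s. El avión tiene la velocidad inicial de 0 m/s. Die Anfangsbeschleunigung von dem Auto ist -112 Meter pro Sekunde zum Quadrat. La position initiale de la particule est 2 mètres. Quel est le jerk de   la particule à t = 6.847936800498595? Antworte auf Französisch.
Nous devons dériver notre équation de la vitesse v(t) = 3·exp(3·t/2) 2 fois. En prenant d/dt de v(t), nous trouvons a(t) = 9·exp(3·t/2)/2. En prenant d/dt de a(t), nous trouvons j(t) = 27·exp(3·t/2)/4. De l'équation du jerk j(t) = 27·exp(3·t/2)/4, nous substituons t = 6.847936800498595 pour obtenir j = 195135.156094123.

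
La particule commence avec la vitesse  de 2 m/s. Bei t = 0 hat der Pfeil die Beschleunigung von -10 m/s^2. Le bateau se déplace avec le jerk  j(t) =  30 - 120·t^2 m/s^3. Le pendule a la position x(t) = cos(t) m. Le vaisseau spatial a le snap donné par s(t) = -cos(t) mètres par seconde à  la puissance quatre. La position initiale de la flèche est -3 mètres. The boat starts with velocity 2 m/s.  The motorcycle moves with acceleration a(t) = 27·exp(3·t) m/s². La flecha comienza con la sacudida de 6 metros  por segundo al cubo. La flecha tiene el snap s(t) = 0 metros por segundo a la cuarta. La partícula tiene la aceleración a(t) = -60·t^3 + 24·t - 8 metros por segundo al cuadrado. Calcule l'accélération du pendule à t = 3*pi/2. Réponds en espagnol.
Debemos derivar nuestra ecuación de la posición x(t) = cos(t) 2 veces. La derivada de la posición da la velocidad: v(t) = -sin(t). Tomando d/dt de v(t), encontramos a(t) = -cos(t). Usando a(t) = -cos(t) y sustituyendo t = 3*pi/2, encontramos a = 0.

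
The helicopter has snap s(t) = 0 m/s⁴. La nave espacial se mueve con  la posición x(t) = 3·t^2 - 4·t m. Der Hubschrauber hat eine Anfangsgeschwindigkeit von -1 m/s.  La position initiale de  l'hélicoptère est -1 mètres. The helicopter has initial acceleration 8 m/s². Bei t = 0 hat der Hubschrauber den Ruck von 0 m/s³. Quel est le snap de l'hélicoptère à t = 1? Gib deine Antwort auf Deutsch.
Aus der Gleichung für den Snap s(t) = 0, setzen wir t = 1 ein und erhalten s = 0.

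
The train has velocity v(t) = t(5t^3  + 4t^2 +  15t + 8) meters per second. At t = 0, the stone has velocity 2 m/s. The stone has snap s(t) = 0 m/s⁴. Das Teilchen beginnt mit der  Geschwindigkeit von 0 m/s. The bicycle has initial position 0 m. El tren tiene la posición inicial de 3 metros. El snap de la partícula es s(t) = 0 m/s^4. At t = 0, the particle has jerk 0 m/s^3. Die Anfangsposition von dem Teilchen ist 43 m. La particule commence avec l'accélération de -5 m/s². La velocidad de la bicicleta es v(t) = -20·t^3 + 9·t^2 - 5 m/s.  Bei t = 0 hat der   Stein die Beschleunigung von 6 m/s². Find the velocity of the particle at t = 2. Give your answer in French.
Nous devons trouver l'intégrale de notre équation du snap s(t) = 0 3 fois. En prenant ∫s(t)dt et en appliquant j(0) = 0, nous trouvons j(t) = 0. En prenant ∫j(t)dt et en appliquant a(0) = -5, nous trouvons a(t) = -5. La primitive de l'accélération est la vitesse. En utilisant v(0) = 0, nous obtenons v(t) = -5·t. Nous avons la vitesse v(t) = -5·t. En substituant t = 2: v(2) = -10.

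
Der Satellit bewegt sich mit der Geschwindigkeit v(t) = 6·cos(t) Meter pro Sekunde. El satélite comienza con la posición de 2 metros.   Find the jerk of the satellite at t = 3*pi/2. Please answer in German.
Wir müssen unsere Gleichung für die Geschwindigkeit v(t) = 6·cos(t) 2-mal ableiten. Durch Ableiten von der Geschwindigkeit erhalten wir die Beschleunigung: a(t) = -6·sin(t). Durch Ableiten von der Beschleunigung erhalten wir den Ruck: j(t) = -6·cos(t). Aus der Gleichung für den Ruck j(t) = -6·cos(t), setzen wir t = 3*pi/2 ein und erhalten j = 0.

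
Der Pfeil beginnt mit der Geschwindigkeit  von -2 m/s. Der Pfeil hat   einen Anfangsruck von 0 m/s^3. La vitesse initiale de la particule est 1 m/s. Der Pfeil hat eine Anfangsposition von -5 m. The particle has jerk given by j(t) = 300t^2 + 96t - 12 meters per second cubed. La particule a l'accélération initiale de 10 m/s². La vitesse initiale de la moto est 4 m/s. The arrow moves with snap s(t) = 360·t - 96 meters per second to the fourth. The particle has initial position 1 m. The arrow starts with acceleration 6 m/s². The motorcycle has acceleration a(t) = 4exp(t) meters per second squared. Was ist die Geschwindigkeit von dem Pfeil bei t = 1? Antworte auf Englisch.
We need to integrate our snap equation s(t) = 360·t - 96 3 times. Integrating snap and using the initial condition j(0) = 0, we get j(t) = 12·t·(15·t - 8). Finding the integral of j(t) and using a(0) = 6: a(t) = 60·t^3 - 48·t^2 + 6. Integrating acceleration and using the initial condition v(0) = -2, we get v(t) = 15·t^4 - 16·t^3 + 6·t - 2. Using v(t) = 15·t^4 - 16·t^3 + 6·t - 2 and substituting t = 1, we find v = 3.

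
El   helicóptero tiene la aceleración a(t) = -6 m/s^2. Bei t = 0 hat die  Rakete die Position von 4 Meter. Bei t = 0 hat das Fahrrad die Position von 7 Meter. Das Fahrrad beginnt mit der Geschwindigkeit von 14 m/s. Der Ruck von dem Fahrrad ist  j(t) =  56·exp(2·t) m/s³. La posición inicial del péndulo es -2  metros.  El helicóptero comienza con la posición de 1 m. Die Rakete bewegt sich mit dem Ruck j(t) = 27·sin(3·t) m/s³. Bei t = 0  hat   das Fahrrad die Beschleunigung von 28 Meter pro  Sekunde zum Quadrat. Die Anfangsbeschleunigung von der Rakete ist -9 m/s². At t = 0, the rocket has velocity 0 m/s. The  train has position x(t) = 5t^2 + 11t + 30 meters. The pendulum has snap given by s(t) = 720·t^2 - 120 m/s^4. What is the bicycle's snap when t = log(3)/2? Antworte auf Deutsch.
Ausgehend von dem Ruck j(t) = 56·exp(2·t), nehmen wir 1 Ableitung. Mit d/dt von j(t) finden wir s(t) = 112·exp(2·t). Wir haben den Snap s(t) = 112·exp(2·t). Durch Einsetzen von t = log(3)/2: s(log(3)/2) = 336.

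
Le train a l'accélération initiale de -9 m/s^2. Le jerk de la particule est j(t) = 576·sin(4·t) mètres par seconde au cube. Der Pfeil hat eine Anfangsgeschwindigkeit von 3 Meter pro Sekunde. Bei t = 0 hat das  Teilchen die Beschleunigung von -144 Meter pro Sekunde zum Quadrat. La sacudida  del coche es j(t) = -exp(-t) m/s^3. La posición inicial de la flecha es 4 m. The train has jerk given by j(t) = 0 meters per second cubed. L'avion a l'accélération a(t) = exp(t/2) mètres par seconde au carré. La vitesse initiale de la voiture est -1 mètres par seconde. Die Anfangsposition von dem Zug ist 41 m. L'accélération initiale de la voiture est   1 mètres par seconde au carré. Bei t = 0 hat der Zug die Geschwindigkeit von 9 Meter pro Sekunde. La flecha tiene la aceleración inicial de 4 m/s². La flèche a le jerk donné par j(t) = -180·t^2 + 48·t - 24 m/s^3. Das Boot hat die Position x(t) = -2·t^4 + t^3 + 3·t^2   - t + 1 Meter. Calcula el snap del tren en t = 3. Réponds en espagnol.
Partiendo de la sacudida j(t) = 0, tomamos 1 derivada. Tomando d/dt de j(t), encontramos s(t) = 0. De la ecuación del snap s(t) = 0, sustituimos t = 3 para obtener s = 0.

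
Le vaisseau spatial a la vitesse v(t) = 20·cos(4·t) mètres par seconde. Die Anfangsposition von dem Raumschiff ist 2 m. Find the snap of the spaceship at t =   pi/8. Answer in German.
Wir müssen unsere Gleichung für die Geschwindigkeit v(t) = 20·cos(4·t) 3-mal ableiten. Durch Ableiten von der Geschwindigkeit erhalten wir die Beschleunigung: a(t) = -80·sin(4·t). Die Ableitung von der Beschleunigung ergibt den Ruck: j(t) = -320·cos(4·t). Durch Ableiten von dem Ruck erhalten wir den Snap: s(t) = 1280·sin(4·t). Wir haben den Snap s(t) = 1280·sin(4·t). Durch Einsetzen von t = pi/8: s(pi/8) = 1280.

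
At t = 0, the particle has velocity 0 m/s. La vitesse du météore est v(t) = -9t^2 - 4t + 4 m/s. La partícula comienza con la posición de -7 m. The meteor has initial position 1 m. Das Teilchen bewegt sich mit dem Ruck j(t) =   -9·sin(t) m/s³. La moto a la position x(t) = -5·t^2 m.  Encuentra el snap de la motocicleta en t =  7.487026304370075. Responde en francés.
En partant de la position x(t) = -5·t^2, nous prenons 4 dérivées. En dérivant la position, nous obtenons la vitesse: v(t) = -10·t. La dérivée de la vitesse donne l'accélération: a(t) = -10. La dérivée de l'accélération donne le jerk: j(t) = 0. En prenant d/dt de j(t), nous trouvons s(t) = 0. En utilisant s(t) = 0 et en substituant t = 7.487026304370075, nous trouvons s = 0.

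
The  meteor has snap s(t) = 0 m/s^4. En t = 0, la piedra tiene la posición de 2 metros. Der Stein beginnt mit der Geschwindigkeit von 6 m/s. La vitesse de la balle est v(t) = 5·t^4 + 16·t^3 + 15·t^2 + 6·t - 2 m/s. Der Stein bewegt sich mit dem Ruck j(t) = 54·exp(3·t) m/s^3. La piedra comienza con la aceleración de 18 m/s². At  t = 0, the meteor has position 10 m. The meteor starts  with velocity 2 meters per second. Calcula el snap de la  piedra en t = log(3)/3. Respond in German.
Wir müssen unsere Gleichung für den Ruck j(t) = 54·exp(3·t) 1-mal ableiten. Die Ableitung von dem Ruck ergibt den Snap: s(t) = 162·exp(3·t). Mit s(t) = 162·exp(3·t) und Einsetzen von t = log(3)/3, finden wir s = 486.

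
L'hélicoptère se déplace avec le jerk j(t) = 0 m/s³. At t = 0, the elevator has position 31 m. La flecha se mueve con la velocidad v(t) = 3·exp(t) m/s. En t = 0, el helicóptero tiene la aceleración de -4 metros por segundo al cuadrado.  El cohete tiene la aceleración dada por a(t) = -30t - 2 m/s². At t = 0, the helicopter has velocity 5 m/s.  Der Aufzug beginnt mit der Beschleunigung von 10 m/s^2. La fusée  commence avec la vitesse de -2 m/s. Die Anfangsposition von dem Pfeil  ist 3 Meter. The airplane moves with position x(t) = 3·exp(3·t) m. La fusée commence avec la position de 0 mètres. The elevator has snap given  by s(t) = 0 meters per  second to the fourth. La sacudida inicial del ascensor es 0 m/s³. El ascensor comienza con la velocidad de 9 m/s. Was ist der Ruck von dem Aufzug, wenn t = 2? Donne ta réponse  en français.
Pour résoudre ceci, nous devons prendre 1 primitive de notre équation du snap s(t) = 0. En prenant ∫s(t)dt et en appliquant j(0) = 0, nous trouvons j(t) = 0. Nous avons le jerk j(t) = 0. En substituant t = 2: j(2) = 0.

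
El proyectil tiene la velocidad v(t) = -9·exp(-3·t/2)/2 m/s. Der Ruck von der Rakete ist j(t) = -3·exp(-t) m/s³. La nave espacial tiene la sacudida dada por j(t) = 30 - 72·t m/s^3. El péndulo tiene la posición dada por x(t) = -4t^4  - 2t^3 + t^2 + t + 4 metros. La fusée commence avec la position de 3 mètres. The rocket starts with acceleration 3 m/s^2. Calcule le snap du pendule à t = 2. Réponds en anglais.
To solve this, we need to take 4 derivatives of our position equation x(t) = -4·t^4 - 2·t^3 + t^2 + t + 4. The derivative of position gives velocity: v(t) = -16·t^3 - 6·t^2 + 2·t + 1. Differentiating velocity, we get acceleration: a(t) = -48·t^2 - 12·t + 2. Taking d/dt of a(t), we find j(t) = -96·t - 12. The derivative of jerk gives snap: s(t) = -96. We have snap s(t) = -96. Substituting t = 2: s(2) = -96.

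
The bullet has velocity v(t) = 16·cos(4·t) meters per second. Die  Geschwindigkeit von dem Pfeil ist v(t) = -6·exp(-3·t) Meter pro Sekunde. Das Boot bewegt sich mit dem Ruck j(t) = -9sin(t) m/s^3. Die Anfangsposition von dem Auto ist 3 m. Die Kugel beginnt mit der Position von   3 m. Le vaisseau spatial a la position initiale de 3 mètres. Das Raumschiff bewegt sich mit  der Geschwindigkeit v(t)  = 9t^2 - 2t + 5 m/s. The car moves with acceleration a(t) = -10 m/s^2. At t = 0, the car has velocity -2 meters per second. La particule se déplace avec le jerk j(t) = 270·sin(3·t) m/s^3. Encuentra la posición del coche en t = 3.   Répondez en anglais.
We need to integrate our acceleration equation a(t) = -10 2 times. Finding the integral of a(t) and using v(0) = -2: v(t) = -10·t - 2. Taking ∫v(t)dt and applying x(0) = 3, we find x(t) = -5·t^2 - 2·t + 3. From the given position equation x(t) = -5·t^2 - 2·t + 3, we substitute t = 3 to get x = -48.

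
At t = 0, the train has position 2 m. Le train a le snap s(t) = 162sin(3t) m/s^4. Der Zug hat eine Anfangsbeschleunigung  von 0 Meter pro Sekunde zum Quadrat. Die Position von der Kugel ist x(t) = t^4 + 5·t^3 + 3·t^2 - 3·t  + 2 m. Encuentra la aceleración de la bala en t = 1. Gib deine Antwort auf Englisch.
We must differentiate our position equation x(t) = t^4 + 5·t^3 + 3·t^2 - 3·t + 2 2 times. Taking d/dt of x(t), we find v(t) = 4·t^3 + 15·t^2 + 6·t - 3. Differentiating velocity, we get acceleration: a(t) = 12·t^2 + 30·t + 6. From the given acceleration equation a(t) = 12·t^2 + 30·t + 6, we substitute t = 1 to get a = 48.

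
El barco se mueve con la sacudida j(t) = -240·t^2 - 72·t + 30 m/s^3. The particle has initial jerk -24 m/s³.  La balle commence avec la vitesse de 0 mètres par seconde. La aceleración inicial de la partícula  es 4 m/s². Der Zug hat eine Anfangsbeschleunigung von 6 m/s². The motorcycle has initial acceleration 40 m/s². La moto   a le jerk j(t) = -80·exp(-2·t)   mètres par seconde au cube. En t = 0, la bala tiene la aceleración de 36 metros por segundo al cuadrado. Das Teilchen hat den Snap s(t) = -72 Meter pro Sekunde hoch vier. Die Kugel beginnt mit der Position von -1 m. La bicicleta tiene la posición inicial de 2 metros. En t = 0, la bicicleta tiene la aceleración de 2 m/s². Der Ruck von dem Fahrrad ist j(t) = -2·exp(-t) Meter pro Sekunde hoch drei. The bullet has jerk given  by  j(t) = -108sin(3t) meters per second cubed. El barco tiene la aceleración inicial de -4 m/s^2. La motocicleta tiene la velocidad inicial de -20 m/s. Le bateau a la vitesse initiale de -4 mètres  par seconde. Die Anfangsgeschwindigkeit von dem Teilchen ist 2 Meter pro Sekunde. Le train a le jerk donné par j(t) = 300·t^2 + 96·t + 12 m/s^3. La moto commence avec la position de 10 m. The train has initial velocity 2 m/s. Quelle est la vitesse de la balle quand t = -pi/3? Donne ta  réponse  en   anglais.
We need to integrate our jerk equation j(t) = -108·sin(3·t) 2 times. Taking ∫j(t)dt and applying a(0) = 36, we find a(t) = 36·cos(3·t). Taking ∫a(t)dt and applying v(0) = 0, we find v(t) = 12·sin(3·t). Using v(t) = 12·sin(3·t) and substituting t = -pi/3, we find v = 0.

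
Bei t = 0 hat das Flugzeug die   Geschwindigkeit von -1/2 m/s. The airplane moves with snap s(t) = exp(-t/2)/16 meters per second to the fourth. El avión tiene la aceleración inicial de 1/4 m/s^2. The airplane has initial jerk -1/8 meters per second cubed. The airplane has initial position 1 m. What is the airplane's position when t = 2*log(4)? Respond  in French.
En partant du snap s(t) = exp(-t/2)/16, nous prenons 4 primitives. La primitive du snap est le jerk. En utilisant j(0) = -1/8, nous obtenons j(t) = -exp(-t/2)/8. La primitive du jerk est l'accélération. En utilisant a(0) = 1/4, nous obtenons a(t) = exp(-t/2)/4. En intégrant l'accélération et en utilisant la condition initiale v(0) = -1/2, nous obtenons v(t) = -exp(-t/2)/2. La primitive de la vitesse, avec x(0) = 1, donne la position: x(t) = exp(-t/2). En utilisant x(t) = exp(-t/2) et en substituant t = 2*log(4), nous trouvons x = 1/4.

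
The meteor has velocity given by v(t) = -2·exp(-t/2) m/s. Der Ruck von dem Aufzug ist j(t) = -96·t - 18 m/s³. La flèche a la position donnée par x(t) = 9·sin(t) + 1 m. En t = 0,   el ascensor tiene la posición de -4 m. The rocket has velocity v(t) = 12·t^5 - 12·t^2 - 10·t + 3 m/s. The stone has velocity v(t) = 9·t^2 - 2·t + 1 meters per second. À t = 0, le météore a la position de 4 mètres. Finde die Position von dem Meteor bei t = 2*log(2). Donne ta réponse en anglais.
To find the answer, we compute 1 antiderivative of v(t) = -2·exp(-t/2). The antiderivative of velocity is position. Using x(0) = 4, we get x(t) = 4·exp(-t/2). Using x(t) = 4·exp(-t/2) and substituting t = 2*log(2), we find x = 2.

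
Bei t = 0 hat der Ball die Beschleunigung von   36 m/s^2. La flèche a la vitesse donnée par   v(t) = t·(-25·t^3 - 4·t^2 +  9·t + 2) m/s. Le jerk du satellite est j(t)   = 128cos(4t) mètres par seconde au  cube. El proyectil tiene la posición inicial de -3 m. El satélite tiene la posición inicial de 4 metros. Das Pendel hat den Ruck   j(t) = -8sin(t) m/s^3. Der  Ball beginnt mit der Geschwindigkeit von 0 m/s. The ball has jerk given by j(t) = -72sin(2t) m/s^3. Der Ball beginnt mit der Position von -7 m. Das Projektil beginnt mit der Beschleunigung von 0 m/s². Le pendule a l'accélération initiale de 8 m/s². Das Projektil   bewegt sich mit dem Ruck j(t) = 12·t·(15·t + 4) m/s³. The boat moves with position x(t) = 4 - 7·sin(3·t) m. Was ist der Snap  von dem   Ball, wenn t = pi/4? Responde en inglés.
Starting from jerk j(t) = -72·sin(2·t), we take 1 derivative. The derivative of jerk gives snap: s(t) = -144·cos(2·t). We have snap s(t) = -144·cos(2·t). Substituting t = pi/4: s(pi/4) = 0.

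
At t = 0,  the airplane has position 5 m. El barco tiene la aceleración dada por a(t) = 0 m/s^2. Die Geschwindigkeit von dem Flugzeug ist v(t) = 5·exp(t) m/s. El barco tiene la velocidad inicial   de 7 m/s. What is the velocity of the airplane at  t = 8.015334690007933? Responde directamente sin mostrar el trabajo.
v(8.015334690007933) = 15135.1117116386.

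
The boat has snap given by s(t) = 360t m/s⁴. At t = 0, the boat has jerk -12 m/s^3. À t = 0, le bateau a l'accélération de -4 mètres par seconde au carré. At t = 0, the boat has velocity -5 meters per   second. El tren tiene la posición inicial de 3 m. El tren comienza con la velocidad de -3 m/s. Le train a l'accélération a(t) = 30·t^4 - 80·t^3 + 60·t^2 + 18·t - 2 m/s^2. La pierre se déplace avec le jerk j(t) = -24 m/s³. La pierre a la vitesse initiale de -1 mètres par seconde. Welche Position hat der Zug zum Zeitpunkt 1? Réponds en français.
Nous devons trouver l'intégrale de notre équation de l'accélération a(t) = 30·t^4 - 80·t^3 + 60·t^2 + 18·t - 2 2 fois. La primitive de l'accélération, avec v(0) = -3, donne la vitesse: v(t) = 6·t^5 - 20·t^4 + 20·t^3 + 9·t^2 - 2·t - 3. En intégrant la vitesse et en utilisant la condition initiale x(0) = 3, nous obtenons x(t) = t^6 - 4·t^5 + 5·t^4 + 3·t^3 - t^2 - 3·t + 3. De l'équation de la position x(t) = t^6 - 4·t^5 + 5·t^4 + 3·t^3 - t^2 - 3·t + 3, nous substituons t = 1 pour obtenir x = 4.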